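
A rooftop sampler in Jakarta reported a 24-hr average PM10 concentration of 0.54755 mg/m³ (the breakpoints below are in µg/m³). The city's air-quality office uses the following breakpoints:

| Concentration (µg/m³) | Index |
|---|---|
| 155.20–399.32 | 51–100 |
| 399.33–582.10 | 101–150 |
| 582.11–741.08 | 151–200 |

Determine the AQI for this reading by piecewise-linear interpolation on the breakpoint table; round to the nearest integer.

141

Convert: 0.54755 mg/m³ = 547.55 µg/m³.
PM10: 547.55 ∈ [399.33, 582.10] ↔ index [101, 150].
101 + (547.55−399.33)·(150−101)/(582.10−399.33) = 101 + 148.22·49/182.77 ≈ 140.74, so AQI = 141.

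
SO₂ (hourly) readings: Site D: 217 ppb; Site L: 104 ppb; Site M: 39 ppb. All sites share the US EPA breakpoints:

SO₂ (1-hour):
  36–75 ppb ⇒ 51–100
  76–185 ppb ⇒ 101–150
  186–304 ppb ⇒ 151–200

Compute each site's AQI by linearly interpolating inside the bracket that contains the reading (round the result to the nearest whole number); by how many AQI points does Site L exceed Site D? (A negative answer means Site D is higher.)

-50

Site D: 217 lies in 186–304, so I_lo=151, I_hi=200, C_lo=186, C_hi=304.
(200−151)/(304−186) × (217−186) + 151 = 49/118 × 31 + 151 ≈ 163.87 → 164.
Site L: row 76–185 (AQI 101–150). (150−101)·(104−76)/(185−76) + 101 = 49·28/109 + 101 ≈ 113.59 → 114.
Site M: 39 ∈ [36, 75] ↔ index [51, 100].
51 + (39−36)·(100−51)/(75−36) = 51 + 3·49/39 ≈ 54.77, so AQI = 55.
AQIs: Site D=164, Site L=114, Site M=55. Site L (114) − Site D (164) = -50.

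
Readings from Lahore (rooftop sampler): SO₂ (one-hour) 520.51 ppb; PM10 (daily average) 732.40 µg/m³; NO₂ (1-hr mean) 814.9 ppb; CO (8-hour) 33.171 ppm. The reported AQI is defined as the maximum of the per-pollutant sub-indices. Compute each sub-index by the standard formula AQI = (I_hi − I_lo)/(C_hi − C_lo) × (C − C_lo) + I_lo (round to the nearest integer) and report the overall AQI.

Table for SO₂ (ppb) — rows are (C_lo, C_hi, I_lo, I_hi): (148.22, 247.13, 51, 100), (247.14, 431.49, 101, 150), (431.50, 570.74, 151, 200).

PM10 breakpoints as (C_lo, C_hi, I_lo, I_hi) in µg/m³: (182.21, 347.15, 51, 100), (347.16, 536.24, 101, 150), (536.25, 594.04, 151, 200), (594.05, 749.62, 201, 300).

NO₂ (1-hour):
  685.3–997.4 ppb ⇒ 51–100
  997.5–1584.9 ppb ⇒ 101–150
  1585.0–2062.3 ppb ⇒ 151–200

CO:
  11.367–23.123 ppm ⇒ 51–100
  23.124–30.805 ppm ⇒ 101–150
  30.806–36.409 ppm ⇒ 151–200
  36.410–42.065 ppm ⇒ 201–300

289

SO₂: 520.51 lies in 431.50–570.74, so I_lo=151, I_hi=200, C_lo=431.50, C_hi=570.74.
(200−151)/(570.74−431.50) × (520.51−431.50) + 151 = 49/139.24 × 89.01 + 151 ≈ 182.32 → 182.
PM10 732.40: bracket 594.05–749.62 → index 201–300; slope 99/155.57, offset 138.35.
AQI = 201 + 99/155.57·138.35 ≈ 289.04 ⇒ 289.
NO₂: row 685.3–997.4 (AQI 51–100). (100−51)·(814.9−685.3)/(997.4−685.3) + 51 = 49·129.6/312.1 + 51 ≈ 71.35 → 71.
CO: 33.171 ∈ [30.806, 36.409] ↔ index [151, 200].
151 + (33.171−30.806)·(200−151)/(36.409−30.806) = 151 + 2.365·49/5.603 ≈ 171.68, so AQI = 172.
Sub-indices: SO₂→182, PM10→289, NO₂→71, CO→172. Overall AQI = max = 289; dominant pollutant is PM10.
AQI 289: Very Unhealthy.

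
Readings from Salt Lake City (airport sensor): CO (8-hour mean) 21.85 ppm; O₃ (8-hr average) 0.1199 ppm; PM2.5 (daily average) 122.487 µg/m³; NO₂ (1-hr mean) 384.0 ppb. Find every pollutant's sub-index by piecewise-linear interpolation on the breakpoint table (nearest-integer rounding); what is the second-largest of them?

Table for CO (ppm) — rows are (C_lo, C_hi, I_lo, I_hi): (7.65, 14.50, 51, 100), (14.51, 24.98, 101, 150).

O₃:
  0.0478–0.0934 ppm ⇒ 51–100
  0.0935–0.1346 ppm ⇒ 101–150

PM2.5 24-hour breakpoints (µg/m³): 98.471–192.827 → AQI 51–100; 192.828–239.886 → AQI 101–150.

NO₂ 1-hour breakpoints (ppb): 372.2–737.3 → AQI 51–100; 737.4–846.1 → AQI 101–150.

132

CO 21.85: bracket 14.51–24.98 → index 101–150; slope 49/10.47, offset 7.34.
AQI = 101 + 49/10.47·7.34 ≈ 135.35 ⇒ 135.
O₃: row 0.0935–0.1346 (AQI 101–150). (150−101)·(0.1199−0.0935)/(0.1346−0.0935) + 101 = 49·0.0264/0.0411 + 101 ≈ 132.47 → 132.
PM2.5 122.487: bracket 98.471–192.827 → index 51–100; slope 49/94.356, offset 24.016.
AQI = 51 + 49/94.356·24.016 ≈ 63.47 ⇒ 63.
NO₂ 384.0: bracket 372.2–737.3 → index 51–100; slope 49/365.1, offset 11.8.
AQI = 51 + 49/365.1·11.8 ≈ 52.58 ⇒ 53.
Sub-indices: CO→135, O₃→132, PM2.5→63, NO₂→53. Ranked high→low: 135, 132, 63, 53. Second-highest sub-index = 132.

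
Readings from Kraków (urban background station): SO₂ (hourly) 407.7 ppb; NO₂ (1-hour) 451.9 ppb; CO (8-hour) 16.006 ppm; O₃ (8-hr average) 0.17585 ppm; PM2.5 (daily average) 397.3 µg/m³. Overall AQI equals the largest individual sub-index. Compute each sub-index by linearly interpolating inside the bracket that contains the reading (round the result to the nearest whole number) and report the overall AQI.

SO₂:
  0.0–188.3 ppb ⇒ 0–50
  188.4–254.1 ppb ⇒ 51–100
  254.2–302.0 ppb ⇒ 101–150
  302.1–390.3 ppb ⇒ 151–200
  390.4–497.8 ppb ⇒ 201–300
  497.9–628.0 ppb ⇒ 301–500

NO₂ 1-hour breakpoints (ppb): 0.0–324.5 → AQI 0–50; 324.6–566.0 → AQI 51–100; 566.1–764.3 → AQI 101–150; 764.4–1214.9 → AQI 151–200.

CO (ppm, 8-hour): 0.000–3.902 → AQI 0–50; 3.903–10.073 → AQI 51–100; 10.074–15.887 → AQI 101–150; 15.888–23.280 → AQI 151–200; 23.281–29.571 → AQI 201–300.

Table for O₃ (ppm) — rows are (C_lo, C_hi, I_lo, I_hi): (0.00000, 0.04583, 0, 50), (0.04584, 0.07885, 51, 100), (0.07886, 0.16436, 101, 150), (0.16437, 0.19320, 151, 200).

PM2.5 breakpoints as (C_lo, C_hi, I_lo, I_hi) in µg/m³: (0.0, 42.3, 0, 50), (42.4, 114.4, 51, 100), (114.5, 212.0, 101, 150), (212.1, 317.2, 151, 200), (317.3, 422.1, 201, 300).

SO₂: row 390.4–497.8 (AQI 201–300). (300−201)·(407.7−390.4)/(497.8−390.4) + 201 = 99·17.3/107.4 + 201 ≈ 216.95 → 217.
NO₂: 451.9 lies in 324.6–566.0, so I_lo=51, I_hi=100, C_lo=324.6, C_hi=566.0.
(100−51)/(566.0−324.6) × (451.9−324.6) + 51 = 49/241.4 × 127.3 + 51 ≈ 76.84 → 77.
CO 16.006: bracket 15.888–23.280 → index 151–200; slope 49/7.392, offset 0.118.
AQI = 151 + 49/7.392·0.118 ≈ 151.78 ⇒ 152.
O₃ 0.17585: bracket 0.16437–0.19320 → index 151–200; slope 49/0.02883, offset 0.01148.
AQI = 151 + 49/0.02883·0.01148 ≈ 170.51 ⇒ 171.
PM2.5 397.3: bracket 317.3–422.1 → index 201–300; slope 99/104.8, offset 80.0.
AQI = 201 + 99/104.8·80.0 ≈ 276.57 ⇒ 277.
Sub-indices: SO₂→217, NO₂→77, CO→152, O₃→171, PM2.5→277. Overall AQI = max = 277; dominant pollutant is PM2.5.
AQI 277: Very Unhealthy.

277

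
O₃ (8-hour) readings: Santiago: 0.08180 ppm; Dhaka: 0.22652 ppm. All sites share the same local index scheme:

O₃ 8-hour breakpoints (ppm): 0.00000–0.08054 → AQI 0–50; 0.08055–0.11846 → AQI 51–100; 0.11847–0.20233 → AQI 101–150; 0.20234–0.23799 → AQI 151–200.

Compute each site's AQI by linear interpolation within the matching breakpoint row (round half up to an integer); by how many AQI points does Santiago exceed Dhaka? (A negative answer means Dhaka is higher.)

-131

Santiago: 0.08180 lies in 0.08055–0.11846, so I_lo=51, I_hi=100, C_lo=0.08055, C_hi=0.11846.
(100−51)/(0.11846−0.08055) × (0.08180−0.08055) + 51 = 49/0.03791 × 0.00125 + 51 ≈ 52.62 → 53.
Dhaka: row 0.20234–0.23799 (AQI 151–200). (200−151)·(0.22652−0.20234)/(0.23799−0.20234) + 151 = 49·0.02418/0.03565 + 151 ≈ 184.23 → 184.
AQIs: Santiago=53, Dhaka=184. Santiago (53) − Dhaka (184) = -131.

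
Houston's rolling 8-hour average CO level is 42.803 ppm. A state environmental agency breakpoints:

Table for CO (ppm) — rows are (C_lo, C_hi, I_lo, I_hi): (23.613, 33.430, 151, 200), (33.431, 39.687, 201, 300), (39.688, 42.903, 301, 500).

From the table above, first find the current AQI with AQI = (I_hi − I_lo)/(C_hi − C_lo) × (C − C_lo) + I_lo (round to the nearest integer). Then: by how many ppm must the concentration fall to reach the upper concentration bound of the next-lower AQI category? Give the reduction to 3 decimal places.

3.116

CO: 42.803 lies in 39.688–42.903, so I_lo=301, I_hi=500, C_lo=39.688, C_hi=42.903.
(500−301)/(42.903−39.688) × (42.803−39.688) + 301 = 199/3.215 × 3.115 + 301 ≈ 493.81 → 494.
Current AQI 494 is in the Hazardous range (301–500). The next-lower category tops out at AQI 300, whose upper concentration bound is 39.687 ppm.
Reduction needed = 42.803 − 39.687 = 3.116 ppm.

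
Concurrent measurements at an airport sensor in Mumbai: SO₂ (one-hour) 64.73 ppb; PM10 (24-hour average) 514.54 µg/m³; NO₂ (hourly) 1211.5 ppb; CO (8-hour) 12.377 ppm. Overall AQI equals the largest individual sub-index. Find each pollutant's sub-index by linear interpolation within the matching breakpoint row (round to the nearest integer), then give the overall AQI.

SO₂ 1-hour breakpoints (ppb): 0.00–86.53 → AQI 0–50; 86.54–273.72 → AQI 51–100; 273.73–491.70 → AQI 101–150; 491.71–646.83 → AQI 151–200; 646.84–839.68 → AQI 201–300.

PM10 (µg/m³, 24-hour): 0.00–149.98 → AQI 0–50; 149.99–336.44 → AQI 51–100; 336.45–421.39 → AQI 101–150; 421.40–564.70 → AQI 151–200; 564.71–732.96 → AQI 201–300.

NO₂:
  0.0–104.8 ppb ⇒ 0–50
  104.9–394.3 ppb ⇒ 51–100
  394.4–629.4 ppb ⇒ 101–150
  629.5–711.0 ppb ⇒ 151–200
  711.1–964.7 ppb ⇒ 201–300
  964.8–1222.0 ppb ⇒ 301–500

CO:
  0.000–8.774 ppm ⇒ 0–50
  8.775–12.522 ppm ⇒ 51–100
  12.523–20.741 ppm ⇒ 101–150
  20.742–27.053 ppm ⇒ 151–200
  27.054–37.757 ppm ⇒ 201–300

492

SO₂ 64.73: bracket 0.00–86.53 → index 0–50; slope 50/86.53, offset 64.73.
AQI = 0 + 50/86.53·64.73 ≈ 37.40 ⇒ 37.
PM10: 514.54 ∈ [421.40, 564.70] ↔ index [151, 200].
151 + (514.54−421.40)·(200−151)/(564.70−421.40) = 151 + 93.14·49/143.30 ≈ 182.85, so AQI = 183.
NO₂: row 964.8–1222.0 (AQI 301–500). (500−301)·(1211.5−964.8)/(1222.0−964.8) + 301 = 199·246.7/257.2 + 301 ≈ 491.88 → 492.
CO: 12.377 lies in 8.775–12.522, so I_lo=51, I_hi=100, C_lo=8.775, C_hi=12.522.
(100−51)/(12.522−8.775) × (12.377−8.775) + 51 = 49/3.747 × 3.602 + 51 ≈ 98.10 → 98.
Sub-indices: SO₂→37, PM10→183, NO₂→492, CO→98. Overall AQI = max = 492; dominant pollutant is NO₂.
AQI 492: Hazardous.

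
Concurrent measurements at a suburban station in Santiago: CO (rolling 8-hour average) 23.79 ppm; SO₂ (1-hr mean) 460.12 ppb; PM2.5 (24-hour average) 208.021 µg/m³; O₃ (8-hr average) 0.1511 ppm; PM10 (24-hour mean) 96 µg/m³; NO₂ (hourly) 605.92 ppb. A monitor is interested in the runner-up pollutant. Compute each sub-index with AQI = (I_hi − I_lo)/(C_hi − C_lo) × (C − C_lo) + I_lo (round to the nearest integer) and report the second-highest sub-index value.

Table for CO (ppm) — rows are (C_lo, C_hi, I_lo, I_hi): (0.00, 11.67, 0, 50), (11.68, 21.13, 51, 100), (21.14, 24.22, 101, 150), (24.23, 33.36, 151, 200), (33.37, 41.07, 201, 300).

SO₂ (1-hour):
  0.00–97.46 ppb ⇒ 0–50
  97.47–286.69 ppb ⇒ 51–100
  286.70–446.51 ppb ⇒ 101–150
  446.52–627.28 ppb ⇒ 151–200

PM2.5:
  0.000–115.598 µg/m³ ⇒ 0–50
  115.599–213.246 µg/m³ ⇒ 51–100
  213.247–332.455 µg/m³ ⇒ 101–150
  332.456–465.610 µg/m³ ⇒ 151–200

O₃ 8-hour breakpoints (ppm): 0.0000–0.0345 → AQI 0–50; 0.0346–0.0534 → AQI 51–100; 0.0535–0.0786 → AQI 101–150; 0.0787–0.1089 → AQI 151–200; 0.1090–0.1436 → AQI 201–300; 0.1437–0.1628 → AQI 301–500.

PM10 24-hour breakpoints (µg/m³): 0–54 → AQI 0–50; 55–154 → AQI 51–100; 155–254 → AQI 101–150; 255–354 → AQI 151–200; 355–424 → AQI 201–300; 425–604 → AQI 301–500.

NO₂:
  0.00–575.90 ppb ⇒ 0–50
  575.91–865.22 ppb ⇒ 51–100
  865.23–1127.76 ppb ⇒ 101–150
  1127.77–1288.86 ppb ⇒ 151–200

155

CO: 23.79 ∈ [21.14, 24.22] ↔ index [101, 150].
101 + (23.79−21.14)·(150−101)/(24.22−21.14) = 101 + 2.65·49/3.08 ≈ 143.16, so AQI = 143.
SO₂: row 446.52–627.28 (AQI 151–200). (200−151)·(460.12−446.52)/(627.28−446.52) + 151 = 49·13.60/180.76 + 151 ≈ 154.69 → 155.
PM2.5: 208.021 lies in 115.599–213.246, so I_lo=51, I_hi=100, C_lo=115.599, C_hi=213.246.
(100−51)/(213.246−115.599) × (208.021−115.599) + 51 = 49/97.647 × 92.422 + 51 ≈ 97.38 → 97.
O₃: 0.1511 lies in 0.1437–0.1628, so I_lo=301, I_hi=500, C_lo=0.1437, C_hi=0.1628.
(500−301)/(0.1628−0.1437) × (0.1511−0.1437) + 301 = 199/0.0191 × 0.0074 + 301 ≈ 378.10 → 378.
PM10: row 55–154 (AQI 51–100). (100−51)·(96−55)/(154−55) + 51 = 49·41/99 + 51 ≈ 71.29 → 71.
NO₂: 605.92 lies in 575.91–865.22, so I_lo=51, I_hi=100, C_lo=575.91, C_hi=865.22.
(100−51)/(865.22−575.91) × (605.92−575.91) + 51 = 49/289.31 × 30.01 + 51 ≈ 56.08 → 56.
Sub-indices: CO→143, SO₂→155, PM2.5→97, O₃→378, PM10→71, NO₂→56. Ranked high→low: 378, 155, 143, 97, 71, 56. Second-highest sub-index = 155.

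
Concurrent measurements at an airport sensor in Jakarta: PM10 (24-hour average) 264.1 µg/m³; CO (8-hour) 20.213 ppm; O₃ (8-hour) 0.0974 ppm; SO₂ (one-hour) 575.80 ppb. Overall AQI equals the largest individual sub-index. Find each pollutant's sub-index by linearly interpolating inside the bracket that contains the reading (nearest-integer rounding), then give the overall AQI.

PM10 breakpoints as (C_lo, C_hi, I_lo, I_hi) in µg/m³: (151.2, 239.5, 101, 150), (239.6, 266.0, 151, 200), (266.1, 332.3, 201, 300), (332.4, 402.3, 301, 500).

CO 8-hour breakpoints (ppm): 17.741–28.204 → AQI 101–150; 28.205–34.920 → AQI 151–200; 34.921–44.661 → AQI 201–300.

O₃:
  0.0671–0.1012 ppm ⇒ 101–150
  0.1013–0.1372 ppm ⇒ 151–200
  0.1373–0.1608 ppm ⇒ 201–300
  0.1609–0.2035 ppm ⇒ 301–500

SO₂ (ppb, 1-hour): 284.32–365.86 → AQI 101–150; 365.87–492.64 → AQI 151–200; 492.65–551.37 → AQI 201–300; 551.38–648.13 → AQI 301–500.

PM10: 264.1 ∈ [239.6, 266.0] ↔ index [151, 200].
151 + (264.1−239.6)·(200−151)/(266.0−239.6) = 151 + 24.5·49/26.4 ≈ 196.47, so AQI = 196.
CO 20.213: bracket 17.741–28.204 → index 101–150; slope 49/10.463, offset 2.472.
AQI = 101 + 49/10.463·2.472 ≈ 112.58 ⇒ 113.
O₃: row 0.0671–0.1012 (AQI 101–150). (150−101)·(0.0974−0.0671)/(0.1012−0.0671) + 101 = 49·0.0303/0.0341 + 101 ≈ 144.54 → 145.
SO₂: row 551.38–648.13 (AQI 301–500). (500−301)·(575.80−551.38)/(648.13−551.38) + 301 = 199·24.42/96.75 + 301 ≈ 351.23 → 351.
Sub-indices: PM10→196, CO→113, O₃→145, SO₂→351. Overall AQI = max = 351; dominant pollutant is SO₂.

351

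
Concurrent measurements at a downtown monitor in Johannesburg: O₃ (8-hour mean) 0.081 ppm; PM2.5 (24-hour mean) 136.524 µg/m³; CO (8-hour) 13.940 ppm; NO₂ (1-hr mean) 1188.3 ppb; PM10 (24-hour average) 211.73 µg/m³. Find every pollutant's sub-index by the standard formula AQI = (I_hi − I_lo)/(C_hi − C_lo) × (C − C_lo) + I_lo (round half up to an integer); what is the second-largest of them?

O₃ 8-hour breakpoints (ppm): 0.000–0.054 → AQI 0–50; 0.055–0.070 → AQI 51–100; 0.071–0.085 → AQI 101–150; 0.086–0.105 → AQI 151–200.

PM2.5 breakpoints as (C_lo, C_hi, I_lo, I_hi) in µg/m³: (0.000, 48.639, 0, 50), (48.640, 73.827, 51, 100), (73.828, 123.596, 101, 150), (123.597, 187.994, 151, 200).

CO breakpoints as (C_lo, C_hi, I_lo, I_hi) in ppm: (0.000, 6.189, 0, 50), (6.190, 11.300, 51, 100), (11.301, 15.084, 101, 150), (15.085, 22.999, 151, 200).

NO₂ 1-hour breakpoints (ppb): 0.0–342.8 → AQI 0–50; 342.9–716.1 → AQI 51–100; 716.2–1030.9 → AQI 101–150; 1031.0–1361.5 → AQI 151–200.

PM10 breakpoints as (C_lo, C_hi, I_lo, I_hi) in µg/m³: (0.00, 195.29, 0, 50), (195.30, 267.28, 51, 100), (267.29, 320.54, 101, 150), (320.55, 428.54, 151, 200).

161

O₃ 0.081: bracket 0.071–0.085 → index 101–150; slope 49/0.014, offset 0.010.
AQI = 101 + 49/0.014·0.010 ≈ 136.00 ⇒ 136.
PM2.5: 136.524 lies in 123.597–187.994, so I_lo=151, I_hi=200, C_lo=123.597, C_hi=187.994.
(200−151)/(187.994−123.597) × (136.524−123.597) + 151 = 49/64.397 × 12.927 + 151 ≈ 160.84 → 161.
CO: 13.940 lies in 11.301–15.084, so I_lo=101, I_hi=150, C_lo=11.301, C_hi=15.084.
(150−101)/(15.084−11.301) × (13.940−11.301) + 101 = 49/3.783 × 2.639 + 101 ≈ 135.18 → 135.
NO₂: 1188.3 ∈ [1031.0, 1361.5] ↔ index [151, 200].
151 + (1188.3−1031.0)·(200−151)/(1361.5−1031.0) = 151 + 157.3·49/330.5 ≈ 174.32, so AQI = 174.
PM10 211.73: bracket 195.30–267.28 → index 51–100; slope 49/71.98, offset 16.43.
AQI = 51 + 49/71.98·16.43 ≈ 62.18 ⇒ 62.
Sub-indices: O₃→136, PM2.5→161, CO→135, NO₂→174, PM10→62. Ranked high→low: 174, 161, 136, 135, 62. Second-highest sub-index = 161.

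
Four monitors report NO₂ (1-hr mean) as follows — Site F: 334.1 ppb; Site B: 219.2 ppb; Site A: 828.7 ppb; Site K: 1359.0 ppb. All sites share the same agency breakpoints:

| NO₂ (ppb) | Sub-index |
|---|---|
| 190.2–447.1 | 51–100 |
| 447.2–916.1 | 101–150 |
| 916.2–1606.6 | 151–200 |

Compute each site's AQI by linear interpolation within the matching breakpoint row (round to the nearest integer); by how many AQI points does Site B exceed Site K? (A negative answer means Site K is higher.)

Site F: 334.1 ∈ [190.2, 447.1] ↔ index [51, 100].
51 + (334.1−190.2)·(100−51)/(447.1−190.2) = 51 + 143.9·49/256.9 ≈ 78.45, so AQI = 78.
Site B: 219.2 lies in 190.2–447.1, so I_lo=51, I_hi=100, C_lo=190.2, C_hi=447.1.
(100−51)/(447.1−190.2) × (219.2−190.2) + 51 = 49/256.9 × 29.0 + 51 ≈ 56.53 → 57.
Site A: 828.7 ∈ [447.2, 916.1] ↔ index [101, 150].
101 + (828.7−447.2)·(150−101)/(916.1−447.2) = 101 + 381.5·49/468.9 ≈ 140.87, so AQI = 141.
Site K: 1359.0 lies in 916.2–1606.6, so I_lo=151, I_hi=200, C_lo=916.2, C_hi=1606.6.
(200−151)/(1606.6−916.2) × (1359.0−916.2) + 151 = 49/690.4 × 442.8 + 151 ≈ 182.43 → 182.
AQIs: Site F=78, Site B=57, Site A=141, Site K=182. Site B (57) − Site K (182) = -125.

-125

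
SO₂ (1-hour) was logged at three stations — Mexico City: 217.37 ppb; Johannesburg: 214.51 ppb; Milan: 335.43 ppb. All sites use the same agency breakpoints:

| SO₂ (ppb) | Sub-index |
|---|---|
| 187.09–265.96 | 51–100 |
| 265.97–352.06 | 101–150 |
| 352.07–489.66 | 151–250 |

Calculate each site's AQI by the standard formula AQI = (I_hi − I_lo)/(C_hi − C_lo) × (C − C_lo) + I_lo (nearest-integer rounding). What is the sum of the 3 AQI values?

279

Mexico City 217.37: bracket 187.09–265.96 → index 51–100; slope 49/78.87, offset 30.28.
AQI = 51 + 49/78.87·30.28 ≈ 69.81 ⇒ 70.
Johannesburg 214.51: bracket 187.09–265.96 → index 51–100; slope 49/78.87, offset 27.42.
AQI = 51 + 49/78.87·27.42 ≈ 68.04 ⇒ 68.
Milan 335.43: bracket 265.97–352.06 → index 101–150; slope 49/86.09, offset 69.46.
AQI = 101 + 49/86.09·69.46 ≈ 140.53 ⇒ 141.
AQIs: Mexico City=70, Johannesburg=68, Milan=141. Sum = 70 + 68 + 141 = 279.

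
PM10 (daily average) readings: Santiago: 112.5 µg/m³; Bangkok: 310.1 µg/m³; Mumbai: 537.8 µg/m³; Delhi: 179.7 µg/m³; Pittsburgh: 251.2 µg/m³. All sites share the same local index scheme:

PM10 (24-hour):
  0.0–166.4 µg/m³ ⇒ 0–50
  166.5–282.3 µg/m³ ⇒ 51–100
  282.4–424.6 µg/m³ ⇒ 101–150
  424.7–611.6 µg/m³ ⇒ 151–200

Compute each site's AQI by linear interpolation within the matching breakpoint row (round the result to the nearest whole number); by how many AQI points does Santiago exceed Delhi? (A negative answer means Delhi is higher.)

Santiago 112.5: bracket 0.0–166.4 → index 0–50; slope 50/166.4, offset 112.5.
AQI = 0 + 50/166.4·112.5 ≈ 33.80 ⇒ 34.
Bangkok 310.1: bracket 282.4–424.6 → index 101–150; slope 49/142.2, offset 27.7.
AQI = 101 + 49/142.2·27.7 ≈ 110.55 ⇒ 111.
Mumbai: row 424.7–611.6 (AQI 151–200). (200−151)·(537.8−424.7)/(611.6−424.7) + 151 = 49·113.1/186.9 + 151 ≈ 180.65 → 181.
Delhi: 179.7 ∈ [166.5, 282.3] ↔ index [51, 100].
51 + (179.7−166.5)·(100−51)/(282.3−166.5) = 51 + 13.2·49/115.8 ≈ 56.59, so AQI = 57.
Pittsburgh: 251.2 ∈ [166.5, 282.3] ↔ index [51, 100].
51 + (251.2−166.5)·(100−51)/(282.3−166.5) = 51 + 84.7·49/115.8 ≈ 86.84, so AQI = 87.
AQIs: Santiago=34, Bangkok=111, Mumbai=181, Delhi=57, Pittsburgh=87. Santiago (34) − Delhi (57) = -23.

-23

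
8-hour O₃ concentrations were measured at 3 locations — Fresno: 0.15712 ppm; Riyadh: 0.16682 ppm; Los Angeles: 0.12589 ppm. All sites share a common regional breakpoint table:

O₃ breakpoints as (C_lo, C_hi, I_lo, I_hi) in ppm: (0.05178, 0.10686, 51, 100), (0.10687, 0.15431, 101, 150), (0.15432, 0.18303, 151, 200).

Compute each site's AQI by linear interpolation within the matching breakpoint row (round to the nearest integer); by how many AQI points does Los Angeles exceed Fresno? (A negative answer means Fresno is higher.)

Fresno: 0.15712 ∈ [0.15432, 0.18303] ↔ index [151, 200].
151 + (0.15712−0.15432)·(200−151)/(0.18303−0.15432) = 151 + 0.00280·49/0.02871 ≈ 155.78, so AQI = 156.
Riyadh 0.16682: bracket 0.15432–0.18303 → index 151–200; slope 49/0.02871, offset 0.01250.
AQI = 151 + 49/0.02871·0.01250 ≈ 172.33 ⇒ 172.
Los Angeles 0.12589: bracket 0.10687–0.15431 → index 101–150; slope 49/0.04744, offset 0.01902.
AQI = 101 + 49/0.04744·0.01902 ≈ 120.65 ⇒ 121.
AQIs: Fresno=156, Riyadh=172, Los Angeles=121. Los Angeles (121) − Fresno (156) = -35.

-35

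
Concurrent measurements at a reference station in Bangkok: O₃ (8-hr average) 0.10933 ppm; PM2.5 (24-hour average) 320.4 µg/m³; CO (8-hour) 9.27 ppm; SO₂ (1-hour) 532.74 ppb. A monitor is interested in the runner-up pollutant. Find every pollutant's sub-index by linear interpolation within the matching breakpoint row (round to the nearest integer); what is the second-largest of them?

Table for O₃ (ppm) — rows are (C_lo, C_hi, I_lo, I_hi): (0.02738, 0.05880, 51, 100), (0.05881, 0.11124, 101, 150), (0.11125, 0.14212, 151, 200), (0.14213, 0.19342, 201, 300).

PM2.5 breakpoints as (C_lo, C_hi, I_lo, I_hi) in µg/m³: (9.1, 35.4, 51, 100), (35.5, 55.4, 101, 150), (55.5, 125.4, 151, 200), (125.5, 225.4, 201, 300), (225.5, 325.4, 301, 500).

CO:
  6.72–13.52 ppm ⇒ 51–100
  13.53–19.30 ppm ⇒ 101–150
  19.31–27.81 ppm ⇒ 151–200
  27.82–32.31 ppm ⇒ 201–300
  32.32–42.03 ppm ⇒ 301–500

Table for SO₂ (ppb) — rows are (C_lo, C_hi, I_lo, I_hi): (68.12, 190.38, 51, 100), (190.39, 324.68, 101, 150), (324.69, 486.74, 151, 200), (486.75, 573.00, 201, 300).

O₃: 0.10933 ∈ [0.05881, 0.11124] ↔ index [101, 150].
101 + (0.10933−0.05881)·(150−101)/(0.11124−0.05881) = 101 + 0.05052·49/0.05243 ≈ 148.21, so AQI = 148.
PM2.5: 320.4 lies in 225.5–325.4, so I_lo=301, I_hi=500, C_lo=225.5, C_hi=325.4.
(500−301)/(325.4−225.5) × (320.4−225.5) + 301 = 199/99.9 × 94.9 + 301 ≈ 490.04 → 490.
CO 9.27: bracket 6.72–13.52 → index 51–100; slope 49/6.80, offset 2.55.
AQI = 51 + 49/6.80·2.55 ≈ 69.38 ⇒ 69.
SO₂: row 486.75–573.00 (AQI 201–300). (300−201)·(532.74−486.75)/(573.00−486.75) + 201 = 99·45.99/86.25 + 201 ≈ 253.79 → 254.
Sub-indices: O₃→148, PM2.5→490, CO→69, SO₂→254. Ranked high→low: 490, 254, 148, 69. Second-highest sub-index = 254.

254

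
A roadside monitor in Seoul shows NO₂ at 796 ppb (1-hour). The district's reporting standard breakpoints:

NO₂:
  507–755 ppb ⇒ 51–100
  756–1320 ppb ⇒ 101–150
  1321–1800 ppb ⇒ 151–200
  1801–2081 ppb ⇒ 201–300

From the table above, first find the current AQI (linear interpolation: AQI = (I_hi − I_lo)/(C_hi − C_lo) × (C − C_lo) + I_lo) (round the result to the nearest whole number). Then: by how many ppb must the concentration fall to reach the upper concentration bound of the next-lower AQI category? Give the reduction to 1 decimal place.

41.0

NO₂: row 756–1320 (AQI 101–150). (150−101)·(796−756)/(1320−756) + 101 = 49·40/564 + 101 ≈ 104.48 → 104.
Current AQI 104 is in the Unhealthy for Sensitive Groups range (101–150). The next-lower category tops out at AQI 100, whose upper concentration bound is 755 ppb.
Reduction needed = 796 − 755 = 41.0 ppb.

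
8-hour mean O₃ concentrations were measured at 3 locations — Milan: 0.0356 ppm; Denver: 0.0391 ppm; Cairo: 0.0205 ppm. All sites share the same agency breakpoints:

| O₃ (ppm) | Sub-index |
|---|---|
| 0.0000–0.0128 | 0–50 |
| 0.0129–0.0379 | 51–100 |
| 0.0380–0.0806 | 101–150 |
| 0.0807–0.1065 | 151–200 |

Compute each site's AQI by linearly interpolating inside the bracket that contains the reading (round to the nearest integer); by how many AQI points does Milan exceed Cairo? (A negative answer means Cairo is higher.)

Milan: row 0.0129–0.0379 (AQI 51–100). (100−51)·(0.0356−0.0129)/(0.0379−0.0129) + 51 = 49·0.0227/0.0250 + 51 ≈ 95.49 → 95.
Denver: row 0.0380–0.0806 (AQI 101–150). (150−101)·(0.0391−0.0380)/(0.0806−0.0380) + 101 = 49·0.0011/0.0426 + 101 ≈ 102.27 → 102.
Cairo: 0.0205 ∈ [0.0129, 0.0379] ↔ index [51, 100].
51 + (0.0205−0.0129)·(100−51)/(0.0379−0.0129) = 51 + 0.0076·49/0.0250 ≈ 65.90, so AQI = 66.
AQIs: Milan=95, Denver=102, Cairo=66. Milan (95) − Cairo (66) = 29.

29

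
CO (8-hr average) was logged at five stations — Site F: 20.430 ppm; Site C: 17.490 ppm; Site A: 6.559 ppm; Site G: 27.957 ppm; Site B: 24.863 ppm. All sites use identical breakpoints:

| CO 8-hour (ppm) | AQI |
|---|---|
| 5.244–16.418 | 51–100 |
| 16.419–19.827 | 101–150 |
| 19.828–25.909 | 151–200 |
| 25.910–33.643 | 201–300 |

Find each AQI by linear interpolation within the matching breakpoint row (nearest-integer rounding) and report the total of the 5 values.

748

Site F: 20.430 ∈ [19.828, 25.909] ↔ index [151, 200].
151 + (20.430−19.828)·(200−151)/(25.909−19.828) = 151 + 0.602·49/6.081 ≈ 155.85, so AQI = 156.
Site C: row 16.419–19.827 (AQI 101–150). (150−101)·(17.490−16.419)/(19.827−16.419) + 101 = 49·1.071/3.408 + 101 ≈ 116.40 → 116.
Site A: 6.559 lies in 5.244–16.418, so I_lo=51, I_hi=100, C_lo=5.244, C_hi=16.418.
(100−51)/(16.418−5.244) × (6.559−5.244) + 51 = 49/11.174 × 1.315 + 51 ≈ 56.77 → 57.
Site G: 27.957 ∈ [25.910, 33.643] ↔ index [201, 300].
201 + (27.957−25.910)·(300−201)/(33.643−25.910) = 201 + 2.047·99/7.733 ≈ 227.21, so AQI = 227.
Site B: 24.863 lies in 19.828–25.909, so I_lo=151, I_hi=200, C_lo=19.828, C_hi=25.909.
(200−151)/(25.909−19.828) × (24.863−19.828) + 151 = 49/6.081 × 5.035 + 151 ≈ 191.57 → 192.
AQIs: Site F=156, Site C=116, Site A=57, Site G=227, Site B=192. Sum = 156 + 116 + 57 + 227 + 192 = 748.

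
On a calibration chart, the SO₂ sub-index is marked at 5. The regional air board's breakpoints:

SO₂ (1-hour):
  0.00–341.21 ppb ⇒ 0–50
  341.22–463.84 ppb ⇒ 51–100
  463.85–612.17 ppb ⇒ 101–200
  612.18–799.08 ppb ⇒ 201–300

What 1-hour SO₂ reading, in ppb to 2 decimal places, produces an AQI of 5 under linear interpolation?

34.12

AQI 5 lies in the 0–50 band, which corresponds to 0.00–341.21 ppb.
C = 0.00 + (5−0)×(341.21−0.00)/(50−0) = 0.00 + 5×341.21/50 ≈ 34.1210 ppb → 34.12 ppb to 2 dp.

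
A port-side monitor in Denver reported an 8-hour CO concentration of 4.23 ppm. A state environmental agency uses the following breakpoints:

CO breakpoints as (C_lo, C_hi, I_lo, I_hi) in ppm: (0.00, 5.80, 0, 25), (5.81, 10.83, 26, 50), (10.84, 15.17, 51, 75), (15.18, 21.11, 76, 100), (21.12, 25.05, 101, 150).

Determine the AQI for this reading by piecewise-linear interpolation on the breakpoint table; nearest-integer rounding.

CO: 4.23 ∈ [0.00, 5.80] ↔ index [0, 25].
0 + (4.23−0.00)·(25−0)/(5.80−0.00) = 0 + 4.23·25/5.80 ≈ 18.23, so AQI = 18.

18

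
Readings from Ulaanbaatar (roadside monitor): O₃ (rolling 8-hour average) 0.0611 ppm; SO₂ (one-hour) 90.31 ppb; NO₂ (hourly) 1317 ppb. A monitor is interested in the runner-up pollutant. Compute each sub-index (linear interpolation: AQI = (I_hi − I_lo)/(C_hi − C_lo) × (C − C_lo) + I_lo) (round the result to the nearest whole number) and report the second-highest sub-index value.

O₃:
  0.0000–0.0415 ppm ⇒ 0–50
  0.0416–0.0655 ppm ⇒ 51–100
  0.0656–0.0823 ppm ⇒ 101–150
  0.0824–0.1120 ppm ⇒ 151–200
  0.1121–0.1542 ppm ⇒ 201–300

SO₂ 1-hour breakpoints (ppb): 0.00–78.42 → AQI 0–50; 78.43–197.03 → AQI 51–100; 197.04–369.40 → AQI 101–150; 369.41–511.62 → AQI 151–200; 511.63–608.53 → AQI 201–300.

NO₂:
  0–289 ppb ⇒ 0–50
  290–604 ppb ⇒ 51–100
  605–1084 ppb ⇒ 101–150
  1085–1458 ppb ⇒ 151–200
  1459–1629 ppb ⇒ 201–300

O₃ 0.0611: bracket 0.0416–0.0655 → index 51–100; slope 49/0.0239, offset 0.0195.
AQI = 51 + 49/0.0239·0.0195 ≈ 90.98 ⇒ 91.
SO₂ 90.31: bracket 78.43–197.03 → index 51–100; slope 49/118.60, offset 11.88.
AQI = 51 + 49/118.60·11.88 ≈ 55.91 ⇒ 56.
NO₂: 1317 lies in 1085–1458, so I_lo=151, I_hi=200, C_lo=1085, C_hi=1458.
(200−151)/(1458−1085) × (1317−1085) + 151 = 49/373 × 232 + 151 ≈ 181.48 → 181.
Sub-indices: O₃→91, SO₂→56, NO₂→181. Ranked high→low: 181, 91, 56. Second-highest sub-index = 91.

91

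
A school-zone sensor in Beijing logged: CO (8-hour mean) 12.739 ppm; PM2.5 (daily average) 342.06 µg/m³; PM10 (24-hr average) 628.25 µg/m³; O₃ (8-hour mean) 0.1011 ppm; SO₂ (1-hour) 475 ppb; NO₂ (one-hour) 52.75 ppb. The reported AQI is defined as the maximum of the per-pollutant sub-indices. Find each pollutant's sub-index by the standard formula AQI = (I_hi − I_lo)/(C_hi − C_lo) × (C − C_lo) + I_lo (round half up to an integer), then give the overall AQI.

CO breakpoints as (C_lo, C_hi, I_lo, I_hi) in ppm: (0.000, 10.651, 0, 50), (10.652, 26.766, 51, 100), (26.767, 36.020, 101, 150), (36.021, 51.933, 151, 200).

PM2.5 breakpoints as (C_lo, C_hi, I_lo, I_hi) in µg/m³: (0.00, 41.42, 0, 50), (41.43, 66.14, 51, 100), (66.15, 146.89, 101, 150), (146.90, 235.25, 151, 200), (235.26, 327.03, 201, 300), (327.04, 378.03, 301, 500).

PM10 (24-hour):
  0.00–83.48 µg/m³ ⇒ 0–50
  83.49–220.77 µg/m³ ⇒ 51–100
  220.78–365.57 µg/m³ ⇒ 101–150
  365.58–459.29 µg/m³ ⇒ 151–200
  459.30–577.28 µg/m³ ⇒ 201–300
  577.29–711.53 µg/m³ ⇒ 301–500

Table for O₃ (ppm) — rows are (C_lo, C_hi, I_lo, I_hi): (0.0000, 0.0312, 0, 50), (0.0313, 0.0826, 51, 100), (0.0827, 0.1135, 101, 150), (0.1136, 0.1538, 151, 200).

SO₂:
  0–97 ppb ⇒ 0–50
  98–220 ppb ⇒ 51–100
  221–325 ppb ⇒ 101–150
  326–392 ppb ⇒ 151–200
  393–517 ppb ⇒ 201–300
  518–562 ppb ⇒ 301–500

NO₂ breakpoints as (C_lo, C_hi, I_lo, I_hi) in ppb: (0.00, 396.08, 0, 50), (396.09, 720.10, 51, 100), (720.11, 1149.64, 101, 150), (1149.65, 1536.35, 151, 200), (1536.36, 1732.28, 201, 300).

377

CO: 12.739 ∈ [10.652, 26.766] ↔ index [51, 100].
51 + (12.739−10.652)·(100−51)/(26.766−10.652) = 51 + 2.087·49/16.114 ≈ 57.35, so AQI = 57.
PM2.5: 342.06 lies in 327.04–378.03, so I_lo=301, I_hi=500, C_lo=327.04, C_hi=378.03.
(500−301)/(378.03−327.04) × (342.06−327.04) + 301 = 199/50.99 × 15.02 + 301 ≈ 359.62 → 360.
PM10: row 577.29–711.53 (AQI 301–500). (500−301)·(628.25−577.29)/(711.53−577.29) + 301 = 199·50.96/134.24 + 301 ≈ 376.54 → 377.
O₃: 0.1011 ∈ [0.0827, 0.1135] ↔ index [101, 150].
101 + (0.1011−0.0827)·(150−101)/(0.1135−0.0827) = 101 + 0.0184·49/0.0308 ≈ 130.27, so AQI = 130.
SO₂: 475 ∈ [393, 517] ↔ index [201, 300].
201 + (475−393)·(300−201)/(517−393) = 201 + 82·99/124 ≈ 266.47, so AQI = 266.
NO₂: row 0.00–396.08 (AQI 0–50). (50−0)·(52.75−0.00)/(396.08−0.00) + 0 = 50·52.75/396.08 + 0 ≈ 6.66 → 7.
Sub-indices: CO→57, PM2.5→360, PM10→377, O₃→130, SO₂→266, NO₂→7. Overall AQI = max = 377; dominant pollutant is PM10.
AQI 377: Hazardous.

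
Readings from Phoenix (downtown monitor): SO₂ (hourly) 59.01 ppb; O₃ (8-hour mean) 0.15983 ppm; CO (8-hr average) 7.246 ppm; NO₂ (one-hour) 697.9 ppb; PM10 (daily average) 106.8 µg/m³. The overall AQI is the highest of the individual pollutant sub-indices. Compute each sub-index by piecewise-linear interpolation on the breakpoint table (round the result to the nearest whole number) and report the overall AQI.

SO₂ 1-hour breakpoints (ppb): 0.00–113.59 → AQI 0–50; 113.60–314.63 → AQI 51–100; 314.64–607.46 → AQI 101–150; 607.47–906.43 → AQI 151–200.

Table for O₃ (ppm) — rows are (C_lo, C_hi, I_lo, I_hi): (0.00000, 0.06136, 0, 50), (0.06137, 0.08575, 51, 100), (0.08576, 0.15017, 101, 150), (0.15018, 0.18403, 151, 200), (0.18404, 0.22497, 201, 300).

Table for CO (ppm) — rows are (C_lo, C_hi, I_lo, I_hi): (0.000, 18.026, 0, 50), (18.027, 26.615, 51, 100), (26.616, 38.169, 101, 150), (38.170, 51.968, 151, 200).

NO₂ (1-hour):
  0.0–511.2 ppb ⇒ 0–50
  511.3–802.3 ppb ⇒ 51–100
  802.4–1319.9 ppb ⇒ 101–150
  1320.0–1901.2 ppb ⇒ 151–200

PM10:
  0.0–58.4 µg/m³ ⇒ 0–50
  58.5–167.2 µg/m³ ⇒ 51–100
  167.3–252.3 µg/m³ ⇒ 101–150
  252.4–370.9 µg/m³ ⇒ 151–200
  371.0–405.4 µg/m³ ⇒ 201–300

SO₂: 59.01 ∈ [0.00, 113.59] ↔ index [0, 50].
0 + (59.01−0.00)·(50−0)/(113.59−0.00) = 0 + 59.01·50/113.59 ≈ 25.97, so AQI = 26.
O₃: 0.15983 ∈ [0.15018, 0.18403] ↔ index [151, 200].
151 + (0.15983−0.15018)·(200−151)/(0.18403−0.15018) = 151 + 0.00965·49/0.03385 ≈ 164.97, so AQI = 165.
CO: 7.246 ∈ [0.000, 18.026] ↔ index [0, 50].
0 + (7.246−0.000)·(50−0)/(18.026−0.000) = 0 + 7.246·50/18.026 ≈ 20.10, so AQI = 20.
NO₂: 697.9 lies in 511.3–802.3, so I_lo=51, I_hi=100, C_lo=511.3, C_hi=802.3.
(100−51)/(802.3−511.3) × (697.9−511.3) + 51 = 49/291.0 × 186.6 + 51 ≈ 82.42 → 82.
PM10: 106.8 lies in 58.5–167.2, so I_lo=51, I_hi=100, C_lo=58.5, C_hi=167.2.
(100−51)/(167.2−58.5) × (106.8−58.5) + 51 = 49/108.7 × 48.3 + 51 ≈ 72.77 → 73.
Sub-indices: SO₂→26, O₃→165, CO→20, NO₂→82, PM10→73. Overall AQI = max = 165; dominant pollutant is O₃.

165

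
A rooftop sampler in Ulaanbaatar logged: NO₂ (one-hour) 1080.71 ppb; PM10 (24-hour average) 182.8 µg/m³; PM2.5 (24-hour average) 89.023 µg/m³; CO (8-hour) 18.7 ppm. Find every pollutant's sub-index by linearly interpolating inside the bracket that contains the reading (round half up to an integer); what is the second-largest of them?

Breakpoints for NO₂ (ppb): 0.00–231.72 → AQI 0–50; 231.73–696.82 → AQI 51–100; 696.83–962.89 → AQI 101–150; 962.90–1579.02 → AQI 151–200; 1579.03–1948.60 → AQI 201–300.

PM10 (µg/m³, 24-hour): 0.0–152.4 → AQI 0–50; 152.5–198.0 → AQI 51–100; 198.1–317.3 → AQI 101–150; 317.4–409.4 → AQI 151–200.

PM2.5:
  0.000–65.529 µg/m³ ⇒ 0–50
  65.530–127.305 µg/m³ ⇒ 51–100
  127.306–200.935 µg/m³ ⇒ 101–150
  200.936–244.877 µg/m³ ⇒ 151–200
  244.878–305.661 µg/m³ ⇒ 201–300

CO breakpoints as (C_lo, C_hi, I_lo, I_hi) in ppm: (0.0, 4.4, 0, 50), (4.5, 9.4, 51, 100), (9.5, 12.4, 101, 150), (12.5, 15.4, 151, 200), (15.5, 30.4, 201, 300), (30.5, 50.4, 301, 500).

NO₂ 1080.71: bracket 962.90–1579.02 → index 151–200; slope 49/616.12, offset 117.81.
AQI = 151 + 49/616.12·117.81 ≈ 160.37 ⇒ 160.
PM10: row 152.5–198.0 (AQI 51–100). (100−51)·(182.8−152.5)/(198.0−152.5) + 51 = 49·30.3/45.5 + 51 ≈ 83.63 → 84.
PM2.5: 89.023 lies in 65.530–127.305, so I_lo=51, I_hi=100, C_lo=65.530, C_hi=127.305.
(100−51)/(127.305−65.530) × (89.023−65.530) + 51 = 49/61.775 × 23.493 + 51 ≈ 69.63 → 70.
CO: row 15.5–30.4 (AQI 201–300). (300−201)·(18.7−15.5)/(30.4−15.5) + 201 = 99·3.2/14.9 + 201 ≈ 222.26 → 222.
Sub-indices: NO₂→160, PM10→84, PM2.5→70, CO→222. Ranked high→low: 222, 160, 84, 70. Second-highest sub-index = 160.

160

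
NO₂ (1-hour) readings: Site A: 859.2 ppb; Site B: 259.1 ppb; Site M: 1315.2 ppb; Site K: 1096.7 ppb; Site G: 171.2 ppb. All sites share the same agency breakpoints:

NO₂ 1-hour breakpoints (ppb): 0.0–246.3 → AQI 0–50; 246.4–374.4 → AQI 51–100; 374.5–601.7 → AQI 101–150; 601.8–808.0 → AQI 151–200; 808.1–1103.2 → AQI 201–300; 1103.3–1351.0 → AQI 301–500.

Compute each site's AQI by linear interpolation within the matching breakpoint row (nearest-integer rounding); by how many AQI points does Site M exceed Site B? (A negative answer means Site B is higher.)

415

Site A: 859.2 lies in 808.1–1103.2, so I_lo=201, I_hi=300, C_lo=808.1, C_hi=1103.2.
(300−201)/(1103.2−808.1) × (859.2−808.1) + 201 = 99/295.1 × 51.1 + 201 ≈ 218.14 → 218.
Site B: 259.1 lies in 246.4–374.4, so I_lo=51, I_hi=100, C_lo=246.4, C_hi=374.4.
(100−51)/(374.4−246.4) × (259.1−246.4) + 51 = 49/128.0 × 12.7 + 51 ≈ 55.86 → 56.
Site M: 1315.2 lies in 1103.3–1351.0, so I_lo=301, I_hi=500, C_lo=1103.3, C_hi=1351.0.
(500−301)/(1351.0−1103.3) × (1315.2−1103.3) + 301 = 199/247.7 × 211.9 + 301 ≈ 471.24 → 471.
Site K: row 808.1–1103.2 (AQI 201–300). (300−201)·(1096.7−808.1)/(1103.2−808.1) + 201 = 99·288.6/295.1 + 201 ≈ 297.82 → 298.
Site G: 171.2 lies in 0.0–246.3, so I_lo=0, I_hi=50, C_lo=0.0, C_hi=246.3.
(50−0)/(246.3−0.0) × (171.2−0.0) + 0 = 50/246.3 × 171.2 + 0 ≈ 34.75 → 35.
AQIs: Site A=218, Site B=56, Site M=471, Site K=298, Site G=35. Site M (471) − Site B (56) = 415.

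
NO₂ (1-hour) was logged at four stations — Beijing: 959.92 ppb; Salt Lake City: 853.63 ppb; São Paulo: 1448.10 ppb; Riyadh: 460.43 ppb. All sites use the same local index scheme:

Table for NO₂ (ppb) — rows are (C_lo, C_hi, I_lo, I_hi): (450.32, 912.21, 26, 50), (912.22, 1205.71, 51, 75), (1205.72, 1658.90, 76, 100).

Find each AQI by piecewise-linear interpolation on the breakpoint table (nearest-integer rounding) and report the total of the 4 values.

218

Beijing: 959.92 lies in 912.22–1205.71, so I_lo=51, I_hi=75, C_lo=912.22, C_hi=1205.71.
(75−51)/(1205.71−912.22) × (959.92−912.22) + 51 = 24/293.49 × 47.70 + 51 ≈ 54.90 → 55.
Salt Lake City 853.63: bracket 450.32–912.21 → index 26–50; slope 24/461.89, offset 403.31.
AQI = 26 + 24/461.89·403.31 ≈ 46.96 ⇒ 47.
São Paulo: 1448.10 ∈ [1205.72, 1658.90] ↔ index [76, 100].
76 + (1448.10−1205.72)·(100−76)/(1658.90−1205.72) = 76 + 242.38·24/453.18 ≈ 88.84, so AQI = 89.
Riyadh: 460.43 ∈ [450.32, 912.21] ↔ index [26, 50].
26 + (460.43−450.32)·(50−26)/(912.21−450.32) = 26 + 10.11·24/461.89 ≈ 26.53, so AQI = 27.
AQIs: Beijing=55, Salt Lake City=47, São Paulo=89, Riyadh=27. Sum = 55 + 47 + 89 + 27 = 218.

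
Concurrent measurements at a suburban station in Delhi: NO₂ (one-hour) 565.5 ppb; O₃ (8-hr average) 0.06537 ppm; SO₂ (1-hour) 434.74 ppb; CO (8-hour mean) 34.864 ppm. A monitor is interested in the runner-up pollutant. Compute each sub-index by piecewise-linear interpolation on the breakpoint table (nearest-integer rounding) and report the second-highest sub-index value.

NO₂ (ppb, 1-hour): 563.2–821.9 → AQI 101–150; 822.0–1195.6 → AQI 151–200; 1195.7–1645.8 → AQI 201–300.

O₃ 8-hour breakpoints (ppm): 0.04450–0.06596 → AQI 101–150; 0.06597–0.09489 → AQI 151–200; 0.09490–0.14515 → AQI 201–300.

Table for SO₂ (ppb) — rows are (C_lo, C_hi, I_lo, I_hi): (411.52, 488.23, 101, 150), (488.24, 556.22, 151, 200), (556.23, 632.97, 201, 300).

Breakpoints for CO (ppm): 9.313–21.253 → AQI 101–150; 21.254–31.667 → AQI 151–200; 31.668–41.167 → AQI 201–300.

149

NO₂: 565.5 ∈ [563.2, 821.9] ↔ index [101, 150].
101 + (565.5−563.2)·(150−101)/(821.9−563.2) = 101 + 2.3·49/258.7 ≈ 101.44, so AQI = 101.
O₃: 0.06537 lies in 0.04450–0.06596, so I_lo=101, I_hi=150, C_lo=0.04450, C_hi=0.06596.
(150−101)/(0.06596−0.04450) × (0.06537−0.04450) + 101 = 49/0.02146 × 0.02087 + 101 ≈ 148.65 → 149.
SO₂ 434.74: bracket 411.52–488.23 → index 101–150; slope 49/76.71, offset 23.22.
AQI = 101 + 49/76.71·23.22 ≈ 115.83 ⇒ 116.
CO: 34.864 ∈ [31.668, 41.167] ↔ index [201, 300].
201 + (34.864−31.668)·(300−201)/(41.167−31.668) = 201 + 3.196·99/9.499 ≈ 234.31, so AQI = 234.
Sub-indices: NO₂→101, O₃→149, SO₂→116, CO→234. Ranked high→low: 234, 149, 116, 101. Second-highest sub-index = 149.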